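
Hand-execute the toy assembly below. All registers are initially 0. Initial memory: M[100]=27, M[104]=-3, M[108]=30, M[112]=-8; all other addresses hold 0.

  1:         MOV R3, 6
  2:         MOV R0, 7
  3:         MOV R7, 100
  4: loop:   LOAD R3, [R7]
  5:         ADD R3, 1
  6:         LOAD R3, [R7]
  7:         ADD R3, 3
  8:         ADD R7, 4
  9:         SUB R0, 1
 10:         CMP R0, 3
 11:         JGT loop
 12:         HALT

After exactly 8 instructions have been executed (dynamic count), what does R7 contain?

MOV R3, 6 → R3=6
MOV R0, 7 → R0=7
MOV R7, 100 → R7=100
LOAD R3, [R7] → R3=M[100]=27
ADD R3, 1 → R3=27+1=28
LOAD R3, [R7] → R3=M[100]=27
ADD R3, 3 → R3=27+3=30
ADD R7, 4 → R7=100+4=104
After step 8: R7 = 104.

104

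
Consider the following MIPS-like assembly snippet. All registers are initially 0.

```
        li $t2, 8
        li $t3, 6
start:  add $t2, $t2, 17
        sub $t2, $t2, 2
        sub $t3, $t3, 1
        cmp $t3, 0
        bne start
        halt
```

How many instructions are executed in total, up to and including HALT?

$t2=8
$t3=6
$t2=8+17=25
$t2=25-2=23
$t3=6-1=5
cmp $t3, 0  (cmp 5,0)
bne start: taken
$t2=23+17=40
$t2=40-2=38
$t3=5-1=4
cmp $t3, 0  (cmp 4,0)
bne start: taken
$t2=38+17=55
$t2=55-2=53
$t3=4-1=3
cmp $t3, 0  (cmp 3,0)
bne start: taken
$t2=53+17=70
$t2=70-2=68
$t3=3-1=2
cmp $t3, 0  (cmp 2,0)
bne start: taken
$t2=68+17=85
$t2=85-2=83
$t3=2-1=1
cmp $t3, 0  (cmp 1,0)
bne start: taken
$t2=83+17=100
$t2=100-2=98
$t3=1-1=0
cmp $t3, 0  (cmp 0,0)
bne start: not taken
halt.
Total executed instructions: 33.

33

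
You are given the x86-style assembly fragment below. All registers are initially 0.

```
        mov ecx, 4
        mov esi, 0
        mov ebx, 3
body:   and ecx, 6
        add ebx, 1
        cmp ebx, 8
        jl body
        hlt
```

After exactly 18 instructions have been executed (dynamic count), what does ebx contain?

7

mov ecx, 4 → ecx=4
mov esi, 0 → esi=0
mov ebx, 3 → ebx=3
and ecx, 6 → ecx=4&6=4
add ebx, 1 → ebx=3+1=4
cmp ebx, 8  (cmp 4,8)
jl body: taken
and ecx, 6 → ecx=4&6=4
add ebx, 1 → ebx=4+1=5
cmp ebx, 8  (cmp 5,8)
jl body: taken
and ecx, 6 → ecx=4&6=4
add ebx, 1 → ebx=5+1=6
cmp ebx, 8  (cmp 6,8)
jl body: taken
and ecx, 6 → ecx=4&6=4
add ebx, 1 → ebx=6+1=7
cmp ebx, 8  (cmp 7,8)
After step 18: ebx = 7.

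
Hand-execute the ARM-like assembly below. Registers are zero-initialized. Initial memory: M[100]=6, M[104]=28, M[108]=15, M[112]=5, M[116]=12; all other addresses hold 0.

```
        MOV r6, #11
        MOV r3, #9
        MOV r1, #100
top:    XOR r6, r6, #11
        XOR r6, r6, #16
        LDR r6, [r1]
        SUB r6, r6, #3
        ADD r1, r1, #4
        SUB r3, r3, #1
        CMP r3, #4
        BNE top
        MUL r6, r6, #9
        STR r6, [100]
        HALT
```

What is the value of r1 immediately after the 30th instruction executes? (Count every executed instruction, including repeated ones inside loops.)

112

after MOV r6, #11: r6=11
after MOV r3, #9: r3=9
after MOV r1, #100: r1=100
after XOR r6, r6, #11: r6=11^11=0
after XOR r6, r6, #16: r6=0^16=16
after LDR r6, [r1]: r6=M[100]=6
after SUB r6, r6, #3: r6=6-3=3
after ADD r1, r1, #4: r1=100+4=104
after SUB r3, r3, #1: r3=9-1=8
CMP r3, #4  (cmp 8,4)
BNE top: taken
after XOR r6, r6, #11: r6=3^11=8
after XOR r6, r6, #16: r6=8^16=24
after LDR r6, [r1]: r6=M[104]=28
after SUB r6, r6, #3: r6=28-3=25
after ADD r1, r1, #4: r1=104+4=108
after SUB r3, r3, #1: r3=8-1=7
CMP r3, #4  (cmp 7,4)
BNE top: taken
after XOR r6, r6, #11: r6=25^11=18
after XOR r6, r6, #16: r6=18^16=2
after LDR r6, [r1]: r6=M[108]=15
after SUB r6, r6, #3: r6=15-3=12
after ADD r1, r1, #4: r1=108+4=112
after SUB r3, r3, #1: r3=7-1=6
CMP r3, #4  (cmp 6,4)
BNE top: taken
after XOR r6, r6, #11: r6=12^11=7
after XOR r6, r6, #16: r6=7^16=23
after LDR r6, [r1]: r6=M[112]=5
After step 30: r1 = 112.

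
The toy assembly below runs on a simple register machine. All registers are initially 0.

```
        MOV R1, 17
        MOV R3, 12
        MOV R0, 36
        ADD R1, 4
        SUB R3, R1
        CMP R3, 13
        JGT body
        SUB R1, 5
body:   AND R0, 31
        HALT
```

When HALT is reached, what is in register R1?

MOV R1, 17 → R1=17
MOV R3, 12 → R3=12
MOV R0, 36 → R0=36
ADD R1, 4 → R1=17+4=21
SUB R3, R1 → R3=12-21=-9
CMP R3, 13  (cmp -9,13)
JGT body: not taken
SUB R1, 5 → R1=21-5=16
AND R0, 31 → R0=36&31=4
halt.

16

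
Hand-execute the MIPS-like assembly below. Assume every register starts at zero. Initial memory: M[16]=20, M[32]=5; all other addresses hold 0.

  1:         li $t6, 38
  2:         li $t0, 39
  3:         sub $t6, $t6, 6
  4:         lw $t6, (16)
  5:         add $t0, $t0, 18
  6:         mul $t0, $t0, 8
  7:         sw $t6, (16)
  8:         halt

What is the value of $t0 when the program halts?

456

$t6=38
$t0=39
$t6=38-6=32
$t6=M[16]=20
$t0=39+18=57
$t0=57*8=456
sw $t6, (16) → M[16]=20
halt.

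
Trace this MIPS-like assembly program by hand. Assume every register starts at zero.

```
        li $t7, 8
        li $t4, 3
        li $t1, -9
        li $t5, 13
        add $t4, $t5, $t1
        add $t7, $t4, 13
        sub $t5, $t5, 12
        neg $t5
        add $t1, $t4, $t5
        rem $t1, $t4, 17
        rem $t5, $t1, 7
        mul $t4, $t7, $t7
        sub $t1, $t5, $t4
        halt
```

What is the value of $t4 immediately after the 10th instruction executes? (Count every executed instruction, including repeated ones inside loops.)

4

li $t7, 8 → $t7=8
li $t4, 3 → $t4=3
li $t1, -9 → $t1=-9
li $t5, 13 → $t5=13
add $t4, $t5, $t1 → $t4=13+(-9)=4
add $t7, $t4, 13 → $t7=4+13=17
sub $t5, $t5, 12 → $t5=13-12=1
neg $t5 → $t5=-(1)=-1
add $t1, $t4, $t5 → $t1=4+(-1)=3
rem $t1, $t4, 17 → $t1=4%17=4
After step 10: $t4 = 4.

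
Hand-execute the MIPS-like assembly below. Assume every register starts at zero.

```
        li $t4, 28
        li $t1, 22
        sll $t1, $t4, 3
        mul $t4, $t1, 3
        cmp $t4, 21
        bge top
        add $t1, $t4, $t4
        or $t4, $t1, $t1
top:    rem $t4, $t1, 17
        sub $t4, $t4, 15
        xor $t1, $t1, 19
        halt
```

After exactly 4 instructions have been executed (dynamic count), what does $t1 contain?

224

$t4=28
$t1=22
$t1=28<<3=224
$t4=224*3=672
After step 4: $t1 = 224.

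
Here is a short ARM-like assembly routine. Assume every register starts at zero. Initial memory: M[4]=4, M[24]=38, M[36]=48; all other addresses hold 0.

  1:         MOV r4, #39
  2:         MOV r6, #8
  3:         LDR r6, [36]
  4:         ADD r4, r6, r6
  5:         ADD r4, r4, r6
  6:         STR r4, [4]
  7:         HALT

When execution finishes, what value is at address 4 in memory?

144

MOV r4, #39 → r4=39
MOV r6, #8 → r6=8
LDR r6, [36] → r6=M[36]=48
ADD r4, r6, r6 → r4=48+48=96
ADD r4, r4, r6 → r4=96+48=144
STR r4, [4] → M[4]=144
halt.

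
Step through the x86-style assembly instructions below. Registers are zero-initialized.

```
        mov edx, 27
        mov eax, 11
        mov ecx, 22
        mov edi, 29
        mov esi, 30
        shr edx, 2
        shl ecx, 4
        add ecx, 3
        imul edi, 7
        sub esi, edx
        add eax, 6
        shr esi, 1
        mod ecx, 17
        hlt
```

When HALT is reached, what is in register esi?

12

after mov edx, 27: edx=27
after mov eax, 11: eax=11
after mov ecx, 22: ecx=22
after mov edi, 29: edi=29
after mov esi, 30: esi=30
after shr edx, 2: edx=27>>2=6
after shl ecx, 4: ecx=22<<4=352
after add ecx, 3: ecx=352+3=355
after imul edi, 7: edi=29*7=203
after sub esi, edx: esi=30-6=24
after add eax, 6: eax=11+6=17
after shr esi, 1: esi=24>>1=12
after mod ecx, 17: ecx=355%17=15
halt.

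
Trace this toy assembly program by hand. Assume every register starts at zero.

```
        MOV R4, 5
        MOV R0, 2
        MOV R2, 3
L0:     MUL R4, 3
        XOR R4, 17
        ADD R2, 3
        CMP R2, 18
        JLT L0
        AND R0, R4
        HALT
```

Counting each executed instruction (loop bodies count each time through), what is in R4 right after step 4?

15

MOV R4, 5 → R4=5
MOV R0, 2 → R0=2
MOV R2, 3 → R2=3
MUL R4, 3 → R4=5*3=15
After step 4: R4 = 15.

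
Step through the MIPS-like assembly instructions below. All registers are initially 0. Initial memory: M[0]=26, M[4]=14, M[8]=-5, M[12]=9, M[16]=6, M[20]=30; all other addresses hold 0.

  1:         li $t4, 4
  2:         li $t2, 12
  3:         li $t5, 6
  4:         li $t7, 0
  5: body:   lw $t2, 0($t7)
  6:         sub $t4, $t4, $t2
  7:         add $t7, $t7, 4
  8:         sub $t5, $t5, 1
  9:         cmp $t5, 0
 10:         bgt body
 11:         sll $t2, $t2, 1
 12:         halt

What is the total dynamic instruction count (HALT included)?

after li $t4, 4: $t4=4
after li $t2, 12: $t2=12
after li $t5, 6: $t5=6
after li $t7, 0: $t7=0
after lw $t2, 0($t7): $t2=M[0]=26
after sub $t4, $t4, $t2: $t4=4-26=-22
after add $t7, $t7, 4: $t7=0+4=4
after sub $t5, $t5, 1: $t5=6-1=5
cmp $t5, 0  (cmp 5,0)
bgt body: taken
after lw $t2, 0($t7): $t2=M[4]=14
after sub $t4, $t4, $t2: $t4=(-22)-14=-36
after add $t7, $t7, 4: $t7=4+4=8
after sub $t5, $t5, 1: $t5=5-1=4
cmp $t5, 0  (cmp 4,0)
bgt body: taken
after lw $t2, 0($t7): $t2=M[8]=-5
after sub $t4, $t4, $t2: $t4=(-36)-(-5)=-31
after add $t7, $t7, 4: $t7=8+4=12
after sub $t5, $t5, 1: $t5=4-1=3
cmp $t5, 0  (cmp 3,0)
bgt body: taken
after lw $t2, 0($t7): $t2=M[12]=9
after sub $t4, $t4, $t2: $t4=(-31)-9=-40
after add $t7, $t7, 4: $t7=12+4=16
after sub $t5, $t5, 1: $t5=3-1=2
cmp $t5, 0  (cmp 2,0)
bgt body: taken
after lw $t2, 0($t7): $t2=M[16]=6
after sub $t4, $t4, $t2: $t4=(-40)-6=-46
after add $t7, $t7, 4: $t7=16+4=20
after sub $t5, $t5, 1: $t5=2-1=1
cmp $t5, 0  (cmp 1,0)
bgt body: taken
after lw $t2, 0($t7): $t2=M[20]=30
after sub $t4, $t4, $t2: $t4=(-46)-30=-76
after add $t7, $t7, 4: $t7=20+4=24
after sub $t5, $t5, 1: $t5=1-1=0
cmp $t5, 0  (cmp 0,0)
bgt body: not taken
after sll $t2, $t2, 1: $t2=30<<1=60
halt.
Total executed instructions: 42.

42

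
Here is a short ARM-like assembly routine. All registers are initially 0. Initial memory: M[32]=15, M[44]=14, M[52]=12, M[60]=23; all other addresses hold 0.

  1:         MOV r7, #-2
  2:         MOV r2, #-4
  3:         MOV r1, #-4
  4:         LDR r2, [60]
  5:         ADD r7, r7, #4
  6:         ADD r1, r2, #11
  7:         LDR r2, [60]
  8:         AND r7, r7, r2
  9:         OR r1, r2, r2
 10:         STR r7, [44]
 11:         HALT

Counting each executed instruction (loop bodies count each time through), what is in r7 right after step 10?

MOV r7, #-2 → r7=-2
MOV r2, #-4 → r2=-4
MOV r1, #-4 → r1=-4
LDR r2, [60] → r2=M[60]=23
ADD r7, r7, #4 → r7=(-2)+4=2
ADD r1, r2, #11 → r1=23+11=34
LDR r2, [60] → r2=M[60]=23
AND r7, r7, r2 → r7=2&23=2
OR r1, r2, r2 → r1=23|23=23
STR r7, [44] → M[44]=2
After step 10: r7 = 2.

2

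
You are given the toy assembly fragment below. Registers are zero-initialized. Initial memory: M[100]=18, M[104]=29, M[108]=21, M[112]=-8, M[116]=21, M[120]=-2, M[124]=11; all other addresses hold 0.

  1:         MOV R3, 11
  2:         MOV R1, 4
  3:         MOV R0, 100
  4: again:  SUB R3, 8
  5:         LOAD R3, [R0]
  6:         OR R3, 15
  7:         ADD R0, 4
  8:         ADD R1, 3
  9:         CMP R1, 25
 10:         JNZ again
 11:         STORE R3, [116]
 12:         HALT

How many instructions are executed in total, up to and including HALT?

54

R3=11
R1=4
R0=100
R3=11-8=3
R3=M[100]=18
R3=18|15=31
R0=100+4=104
R1=4+3=7
CMP R1, 25  (cmp 7,25)
JNZ again: taken
R3=31-8=23
R3=M[104]=29
R3=29|15=31
R0=104+4=108
R1=7+3=10
CMP R1, 25  (cmp 10,25)
JNZ again: taken
R3=31-8=23
R3=M[108]=21
R3=21|15=31
R0=108+4=112
R1=10+3=13
CMP R1, 25  (cmp 13,25)
JNZ again: taken
R3=31-8=23
R3=M[112]=-8
R3=(-8)|15=-1
R0=112+4=116
R1=13+3=16
CMP R1, 25  (cmp 16,25)
JNZ again: taken
R3=(-1)-8=-9
R3=M[116]=21
R3=21|15=31
R0=116+4=120
R1=16+3=19
CMP R1, 25  (cmp 19,25)
JNZ again: taken
R3=31-8=23
R3=M[120]=-2
R3=(-2)|15=-1
R0=120+4=124
R1=19+3=22
CMP R1, 25  (cmp 22,25)
JNZ again: taken
R3=(-1)-8=-9
R3=M[124]=11
R3=11|15=15
R0=124+4=128
R1=22+3=25
CMP R1, 25  (cmp 25,25)
JNZ again: not taken
STORE R3, [116] → M[116]=15
halt.
Total executed instructions: 54.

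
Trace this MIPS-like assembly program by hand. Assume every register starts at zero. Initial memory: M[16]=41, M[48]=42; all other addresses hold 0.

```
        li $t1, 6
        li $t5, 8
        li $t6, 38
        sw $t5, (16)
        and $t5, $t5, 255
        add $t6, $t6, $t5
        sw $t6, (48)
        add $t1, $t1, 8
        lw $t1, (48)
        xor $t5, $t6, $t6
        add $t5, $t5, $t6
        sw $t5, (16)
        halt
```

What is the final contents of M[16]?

46

$t1=6
$t5=8
$t6=38
sw $t5, (16) → M[16]=8
$t5=8&255=8
$t6=38+8=46
sw $t6, (48) → M[48]=46
$t1=6+8=14
$t1=M[48]=46
$t5=46^46=0
$t5=0+46=46
sw $t5, (16) → M[16]=46
halt.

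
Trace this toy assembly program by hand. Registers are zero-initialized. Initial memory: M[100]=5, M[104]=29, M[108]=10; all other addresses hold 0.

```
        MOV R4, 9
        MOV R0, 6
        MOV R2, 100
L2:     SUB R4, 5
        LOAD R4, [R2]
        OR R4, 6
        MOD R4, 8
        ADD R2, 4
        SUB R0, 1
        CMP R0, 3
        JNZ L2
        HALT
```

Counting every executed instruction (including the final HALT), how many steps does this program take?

R4=9
R0=6
R2=100
R4=9-5=4
R4=M[100]=5
R4=5|6=7
R4=7%8=7
R2=100+4=104
R0=6-1=5
CMP R0, 3  (cmp 5,3)
JNZ L2: taken
R4=7-5=2
R4=M[104]=29
R4=29|6=31
R4=31%8=7
R2=104+4=108
R0=5-1=4
CMP R0, 3  (cmp 4,3)
JNZ L2: taken
R4=7-5=2
R4=M[108]=10
R4=10|6=14
R4=14%8=6
R2=108+4=112
R0=4-1=3
CMP R0, 3  (cmp 3,3)
JNZ L2: not taken
halt.
Total executed instructions: 28.

28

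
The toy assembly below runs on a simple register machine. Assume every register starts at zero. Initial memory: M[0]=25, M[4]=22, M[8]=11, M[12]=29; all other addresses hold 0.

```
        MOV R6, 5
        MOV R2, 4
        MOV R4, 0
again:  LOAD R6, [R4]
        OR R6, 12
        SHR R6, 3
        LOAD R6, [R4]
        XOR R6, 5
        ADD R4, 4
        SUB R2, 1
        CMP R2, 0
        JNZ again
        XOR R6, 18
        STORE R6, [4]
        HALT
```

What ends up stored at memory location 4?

10

after MOV R6, 5: R6=5
after MOV R2, 4: R2=4
after MOV R4, 0: R4=0
after LOAD R6, [R4]: R6=M[0]=25
after OR R6, 12: R6=25|12=29
after SHR R6, 3: R6=29>>3=3
after LOAD R6, [R4]: R6=M[0]=25
after XOR R6, 5: R6=25^5=28
after ADD R4, 4: R4=0+4=4
after SUB R2, 1: R2=4-1=3
CMP R2, 0  (cmp 3,0)
JNZ again: taken
after LOAD R6, [R4]: R6=M[4]=22
after OR R6, 12: R6=22|12=30
after SHR R6, 3: R6=30>>3=3
after LOAD R6, [R4]: R6=M[4]=22
after XOR R6, 5: R6=22^5=19
after ADD R4, 4: R4=4+4=8
after SUB R2, 1: R2=3-1=2
CMP R2, 0  (cmp 2,0)
JNZ again: taken
after LOAD R6, [R4]: R6=M[8]=11
after OR R6, 12: R6=11|12=15
after SHR R6, 3: R6=15>>3=1
after LOAD R6, [R4]: R6=M[8]=11
after XOR R6, 5: R6=11^5=14
after ADD R4, 4: R4=8+4=12
after SUB R2, 1: R2=2-1=1
CMP R2, 0  (cmp 1,0)
JNZ again: taken
after LOAD R6, [R4]: R6=M[12]=29
after OR R6, 12: R6=29|12=29
after SHR R6, 3: R6=29>>3=3
after LOAD R6, [R4]: R6=M[12]=29
after XOR R6, 5: R6=29^5=24
after ADD R4, 4: R4=12+4=16
after SUB R2, 1: R2=1-1=0
CMP R2, 0  (cmp 0,0)
JNZ again: not taken
after XOR R6, 18: R6=24^18=10
STORE R6, [4] → M[4]=10
halt.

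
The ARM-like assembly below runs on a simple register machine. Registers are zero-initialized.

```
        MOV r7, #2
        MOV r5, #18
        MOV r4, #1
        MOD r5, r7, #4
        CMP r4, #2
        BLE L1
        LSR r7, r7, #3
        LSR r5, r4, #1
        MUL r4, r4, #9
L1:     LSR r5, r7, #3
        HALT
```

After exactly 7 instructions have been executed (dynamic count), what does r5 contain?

after MOV r7, #2: r7=2
after MOV r5, #18: r5=18
after MOV r4, #1: r4=1
after MOD r5, r7, #4: r5=2%4=2
CMP r4, #2  (cmp 1,2)
BLE L1: taken
after LSR r5, r7, #3: r5=2>>3=0
After step 7: r5 = 0.

0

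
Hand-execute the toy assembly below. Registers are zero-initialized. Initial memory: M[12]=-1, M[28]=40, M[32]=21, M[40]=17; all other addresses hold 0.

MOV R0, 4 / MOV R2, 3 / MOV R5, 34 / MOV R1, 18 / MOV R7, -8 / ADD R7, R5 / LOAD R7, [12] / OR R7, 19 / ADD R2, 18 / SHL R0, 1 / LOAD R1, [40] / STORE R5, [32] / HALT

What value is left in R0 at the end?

R0=4
R2=3
R5=34
R1=18
R7=-8
R7=(-8)+34=26
R7=M[12]=-1
R7=(-1)|19=-1
R2=3+18=21
R0=4<<1=8
R1=M[40]=17
STORE R5, [32] → M[32]=34
halt.

8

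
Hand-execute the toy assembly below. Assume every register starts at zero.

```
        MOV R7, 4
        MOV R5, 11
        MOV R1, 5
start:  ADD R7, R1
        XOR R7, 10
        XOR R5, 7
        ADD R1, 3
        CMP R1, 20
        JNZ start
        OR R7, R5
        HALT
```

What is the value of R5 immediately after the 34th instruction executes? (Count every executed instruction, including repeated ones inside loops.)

12

R7=4
R5=11
R1=5
R7=4+5=9
R7=9^10=3
R5=11^7=12
R1=5+3=8
CMP R1, 20  (cmp 8,20)
JNZ start: taken
R7=3+8=11
R7=11^10=1
R5=12^7=11
R1=8+3=11
CMP R1, 20  (cmp 11,20)
JNZ start: taken
R7=1+11=12
R7=12^10=6
R5=11^7=12
R1=11+3=14
CMP R1, 20  (cmp 14,20)
JNZ start: taken
R7=6+14=20
R7=20^10=30
R5=12^7=11
R1=14+3=17
CMP R1, 20  (cmp 17,20)
JNZ start: taken
R7=30+17=47
R7=47^10=37
R5=11^7=12
R1=17+3=20
CMP R1, 20  (cmp 20,20)
JNZ start: not taken
R7=37|12=45
After step 34: R5 = 12.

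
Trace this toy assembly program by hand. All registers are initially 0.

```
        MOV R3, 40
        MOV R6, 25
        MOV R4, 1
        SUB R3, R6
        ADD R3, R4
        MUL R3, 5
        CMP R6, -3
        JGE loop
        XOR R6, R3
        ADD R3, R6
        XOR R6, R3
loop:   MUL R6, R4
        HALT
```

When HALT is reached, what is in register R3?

MOV R3, 40 → R3=40
MOV R6, 25 → R6=25
MOV R4, 1 → R4=1
SUB R3, R6 → R3=40-25=15
ADD R3, R4 → R3=15+1=16
MUL R3, 5 → R3=16*5=80
CMP R6, -3  (cmp 25,-3)
JGE loop: taken
MUL R6, R4 → R6=25*1=25
halt.

80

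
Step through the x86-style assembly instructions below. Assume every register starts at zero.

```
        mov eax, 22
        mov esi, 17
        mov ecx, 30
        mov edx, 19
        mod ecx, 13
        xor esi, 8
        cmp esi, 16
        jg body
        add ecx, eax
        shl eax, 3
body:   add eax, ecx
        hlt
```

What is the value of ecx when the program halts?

mov eax, 22 → eax=22
mov esi, 17 → esi=17
mov ecx, 30 → ecx=30
mov edx, 19 → edx=19
mod ecx, 13 → ecx=30%13=4
xor esi, 8 → esi=17^8=25
cmp esi, 16  (cmp 25,16)
jg body: taken
add eax, ecx → eax=22+4=26
halt.

4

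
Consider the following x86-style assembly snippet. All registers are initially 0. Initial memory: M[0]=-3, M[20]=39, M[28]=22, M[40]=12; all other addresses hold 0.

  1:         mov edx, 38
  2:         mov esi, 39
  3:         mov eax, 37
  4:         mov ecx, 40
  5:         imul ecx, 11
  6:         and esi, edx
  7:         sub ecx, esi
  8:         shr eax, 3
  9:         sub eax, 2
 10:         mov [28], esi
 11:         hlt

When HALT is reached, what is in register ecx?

402

after mov edx, 38: edx=38
after mov esi, 39: esi=39
after mov eax, 37: eax=37
after mov ecx, 40: ecx=40
after imul ecx, 11: ecx=40*11=440
after and esi, edx: esi=39&38=38
after sub ecx, esi: ecx=440-38=402
after shr eax, 3: eax=37>>3=4
after sub eax, 2: eax=4-2=2
mov [28], esi → M[28]=38
halt.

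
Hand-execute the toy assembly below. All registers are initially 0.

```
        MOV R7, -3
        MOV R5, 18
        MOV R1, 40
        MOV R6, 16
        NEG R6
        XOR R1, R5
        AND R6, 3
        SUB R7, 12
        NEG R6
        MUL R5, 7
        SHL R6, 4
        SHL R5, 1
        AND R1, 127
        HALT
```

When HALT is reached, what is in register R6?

MOV R7, -3 → R7=-3
MOV R5, 18 → R5=18
MOV R1, 40 → R1=40
MOV R6, 16 → R6=16
NEG R6 → R6=-(16)=-16
XOR R1, R5 → R1=40^18=58
AND R6, 3 → R6=(-16)&3=0
SUB R7, 12 → R7=(-3)-12=-15
NEG R6 → R6=-(0)=0
MUL R5, 7 → R5=18*7=126
SHL R6, 4 → R6=0<<4=0
SHL R5, 1 → R5=126<<1=252
AND R1, 127 → R1=58&127=58
halt.

0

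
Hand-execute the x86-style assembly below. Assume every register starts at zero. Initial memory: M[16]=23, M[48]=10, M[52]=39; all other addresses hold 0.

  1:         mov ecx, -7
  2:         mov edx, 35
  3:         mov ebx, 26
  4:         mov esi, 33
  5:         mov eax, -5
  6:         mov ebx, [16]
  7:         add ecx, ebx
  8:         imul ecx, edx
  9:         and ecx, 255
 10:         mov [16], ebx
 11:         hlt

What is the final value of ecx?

after mov ecx, -7: ecx=-7
after mov edx, 35: edx=35
after mov ebx, 26: ebx=26
after mov esi, 33: esi=33
after mov eax, -5: eax=-5
after mov ebx, [16]: ebx=M[16]=23
after add ecx, ebx: ecx=(-7)+23=16
after imul ecx, edx: ecx=16*35=560
after and ecx, 255: ecx=560&255=48
mov [16], ebx → M[16]=23
halt.

48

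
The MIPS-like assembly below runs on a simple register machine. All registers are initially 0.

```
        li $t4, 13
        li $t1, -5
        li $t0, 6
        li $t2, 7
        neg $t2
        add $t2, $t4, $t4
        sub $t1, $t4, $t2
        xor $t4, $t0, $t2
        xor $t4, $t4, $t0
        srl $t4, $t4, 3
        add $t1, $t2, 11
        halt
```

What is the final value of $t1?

37

after li $t4, 13: $t4=13
after li $t1, -5: $t1=-5
after li $t0, 6: $t0=6
after li $t2, 7: $t2=7
after neg $t2: $t2=-(7)=-7
after add $t2, $t4, $t4: $t2=13+13=26
after sub $t1, $t4, $t2: $t1=13-26=-13
after xor $t4, $t0, $t2: $t4=6^26=28
after xor $t4, $t4, $t0: $t4=28^6=26
after srl $t4, $t4, 3: $t4=26>>3=3
after add $t1, $t2, 11: $t1=26+11=37
halt.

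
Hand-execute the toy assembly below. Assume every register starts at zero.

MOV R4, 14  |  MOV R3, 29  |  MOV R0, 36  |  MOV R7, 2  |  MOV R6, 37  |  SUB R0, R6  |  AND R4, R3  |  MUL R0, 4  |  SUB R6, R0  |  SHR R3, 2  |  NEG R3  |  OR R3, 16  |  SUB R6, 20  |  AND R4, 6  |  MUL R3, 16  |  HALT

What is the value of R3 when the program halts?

after MOV R4, 14: R4=14
after MOV R3, 29: R3=29
after MOV R0, 36: R0=36
after MOV R7, 2: R7=2
after MOV R6, 37: R6=37
after SUB R0, R6: R0=36-37=-1
after AND R4, R3: R4=14&29=12
after MUL R0, 4: R0=(-1)*4=-4
after SUB R6, R0: R6=37-(-4)=41
after SHR R3, 2: R3=29>>2=7
after NEG R3: R3=-(7)=-7
after OR R3, 16: R3=(-7)|16=-7
after SUB R6, 20: R6=41-20=21
after AND R4, 6: R4=12&6=4
after MUL R3, 16: R3=(-7)*16=-112
halt.

-112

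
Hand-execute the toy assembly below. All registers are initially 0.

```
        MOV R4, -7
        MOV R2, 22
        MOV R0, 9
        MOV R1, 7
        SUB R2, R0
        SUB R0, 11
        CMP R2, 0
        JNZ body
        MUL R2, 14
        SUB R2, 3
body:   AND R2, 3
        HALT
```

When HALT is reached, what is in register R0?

after MOV R4, -7: R4=-7
after MOV R2, 22: R2=22
after MOV R0, 9: R0=9
after MOV R1, 7: R1=7
after SUB R2, R0: R2=22-9=13
after SUB R0, 11: R0=9-11=-2
CMP R2, 0  (cmp 13,0)
JNZ body: taken
after AND R2, 3: R2=13&3=1
halt.

-2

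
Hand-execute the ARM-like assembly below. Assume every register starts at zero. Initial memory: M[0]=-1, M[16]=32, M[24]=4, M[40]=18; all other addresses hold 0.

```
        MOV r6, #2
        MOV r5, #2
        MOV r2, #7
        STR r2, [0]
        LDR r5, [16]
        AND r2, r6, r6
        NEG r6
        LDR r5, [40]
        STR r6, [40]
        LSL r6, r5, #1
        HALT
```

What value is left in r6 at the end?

36

r6=2
r5=2
r2=7
STR r2, [0] → M[0]=7
r5=M[16]=32
r2=2&2=2
r6=-(2)=-2
r5=M[40]=18
STR r6, [40] → M[40]=-2
r6=18<<1=36
halt.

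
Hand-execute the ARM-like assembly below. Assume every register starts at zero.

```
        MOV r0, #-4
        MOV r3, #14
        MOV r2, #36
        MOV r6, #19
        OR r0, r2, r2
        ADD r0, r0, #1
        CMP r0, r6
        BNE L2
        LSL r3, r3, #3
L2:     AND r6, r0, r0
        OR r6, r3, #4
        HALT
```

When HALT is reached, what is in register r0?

37

MOV r0, #-4 → r0=-4
MOV r3, #14 → r3=14
MOV r2, #36 → r2=36
MOV r6, #19 → r6=19
OR r0, r2, r2 → r0=36|36=36
ADD r0, r0, #1 → r0=36+1=37
CMP r0, r6  (cmp 37,19)
BNE L2: taken
AND r6, r0, r0 → r6=37&37=37
OR r6, r3, #4 → r6=14|4=14
halt.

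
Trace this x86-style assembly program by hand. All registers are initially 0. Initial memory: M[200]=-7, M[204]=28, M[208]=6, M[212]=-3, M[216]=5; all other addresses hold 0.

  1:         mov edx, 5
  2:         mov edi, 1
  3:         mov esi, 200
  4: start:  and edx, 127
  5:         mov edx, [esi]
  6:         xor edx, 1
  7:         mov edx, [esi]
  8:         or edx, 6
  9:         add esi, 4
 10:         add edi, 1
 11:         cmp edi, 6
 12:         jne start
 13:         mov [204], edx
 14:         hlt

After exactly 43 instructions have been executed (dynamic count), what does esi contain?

after mov edx, 5: edx=5
after mov edi, 1: edi=1
after mov esi, 200: esi=200
after and edx, 127: edx=5&127=5
after mov edx, [esi]: edx=M[200]=-7
after xor edx, 1: edx=(-7)^1=-8
after mov edx, [esi]: edx=M[200]=-7
after or edx, 6: edx=(-7)|6=-1
after add esi, 4: esi=200+4=204
after add edi, 1: edi=1+1=2
cmp edi, 6  (cmp 2,6)
jne start: taken
after and edx, 127: edx=(-1)&127=127
after mov edx, [esi]: edx=M[204]=28
after xor edx, 1: edx=28^1=29
after mov edx, [esi]: edx=M[204]=28
after or edx, 6: edx=28|6=30
after add esi, 4: esi=204+4=208
after add edi, 1: edi=2+1=3
cmp edi, 6  (cmp 3,6)
jne start: taken
after and edx, 127: edx=30&127=30
after mov edx, [esi]: edx=M[208]=6
after xor edx, 1: edx=6^1=7
after mov edx, [esi]: edx=M[208]=6
after or edx, 6: edx=6|6=6
after add esi, 4: esi=208+4=212
after add edi, 1: edi=3+1=4
cmp edi, 6  (cmp 4,6)
jne start: taken
after and edx, 127: edx=6&127=6
after mov edx, [esi]: edx=M[212]=-3
after xor edx, 1: edx=(-3)^1=-4
after mov edx, [esi]: edx=M[212]=-3
after or edx, 6: edx=(-3)|6=-1
after add esi, 4: esi=212+4=216
after add edi, 1: edi=4+1=5
cmp edi, 6  (cmp 5,6)
jne start: taken
after and edx, 127: edx=(-1)&127=127
after mov edx, [esi]: edx=M[216]=5
after xor edx, 1: edx=5^1=4
after mov edx, [esi]: edx=M[216]=5
After step 43: esi = 216.

216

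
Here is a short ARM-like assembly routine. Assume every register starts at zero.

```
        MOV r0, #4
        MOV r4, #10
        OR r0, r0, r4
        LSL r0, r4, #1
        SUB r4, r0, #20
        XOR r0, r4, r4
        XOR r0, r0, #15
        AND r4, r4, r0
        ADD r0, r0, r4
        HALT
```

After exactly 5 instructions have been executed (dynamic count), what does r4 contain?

0

r0=4
r4=10
r0=4|10=14
r0=10<<1=20
r4=20-20=0
After step 5: r4 = 0.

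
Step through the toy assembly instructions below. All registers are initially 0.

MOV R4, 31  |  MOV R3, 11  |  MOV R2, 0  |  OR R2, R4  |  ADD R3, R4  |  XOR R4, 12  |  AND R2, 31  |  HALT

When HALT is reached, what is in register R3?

42

MOV R4, 31 → R4=31
MOV R3, 11 → R3=11
MOV R2, 0 → R2=0
OR R2, R4 → R2=0|31=31
ADD R3, R4 → R3=11+31=42
XOR R4, 12 → R4=31^12=19
AND R2, 31 → R2=31&31=31
halt.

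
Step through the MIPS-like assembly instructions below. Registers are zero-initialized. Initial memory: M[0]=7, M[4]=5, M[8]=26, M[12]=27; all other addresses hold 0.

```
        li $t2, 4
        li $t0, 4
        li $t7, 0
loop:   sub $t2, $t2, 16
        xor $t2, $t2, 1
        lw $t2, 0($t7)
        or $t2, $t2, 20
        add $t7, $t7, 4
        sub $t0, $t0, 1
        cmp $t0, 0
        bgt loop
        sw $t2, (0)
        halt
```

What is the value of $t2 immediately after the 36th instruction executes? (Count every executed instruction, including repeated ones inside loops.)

after li $t2, 4: $t2=4
after li $t0, 4: $t0=4
after li $t7, 0: $t7=0
after sub $t2, $t2, 16: $t2=4-16=-12
after xor $t2, $t2, 1: $t2=(-12)^1=-11
after lw $t2, 0($t7): $t2=M[0]=7
after or $t2, $t2, 20: $t2=7|20=23
after add $t7, $t7, 4: $t7=0+4=4
after sub $t0, $t0, 1: $t0=4-1=3
cmp $t0, 0  (cmp 3,0)
bgt loop: taken
after sub $t2, $t2, 16: $t2=23-16=7
after xor $t2, $t2, 1: $t2=7^1=6
after lw $t2, 0($t7): $t2=M[4]=5
after or $t2, $t2, 20: $t2=5|20=21
after add $t7, $t7, 4: $t7=4+4=8
after sub $t0, $t0, 1: $t0=3-1=2
cmp $t0, 0  (cmp 2,0)
bgt loop: taken
after sub $t2, $t2, 16: $t2=21-16=5
after xor $t2, $t2, 1: $t2=5^1=4
after lw $t2, 0($t7): $t2=M[8]=26
after or $t2, $t2, 20: $t2=26|20=30
after add $t7, $t7, 4: $t7=8+4=12
after sub $t0, $t0, 1: $t0=2-1=1
cmp $t0, 0  (cmp 1,0)
bgt loop: taken
after sub $t2, $t2, 16: $t2=30-16=14
after xor $t2, $t2, 1: $t2=14^1=15
after lw $t2, 0($t7): $t2=M[12]=27
after or $t2, $t2, 20: $t2=27|20=31
after add $t7, $t7, 4: $t7=12+4=16
after sub $t0, $t0, 1: $t0=1-1=0
cmp $t0, 0  (cmp 0,0)
bgt loop: not taken
sw $t2, (0) → M[0]=31
After step 36: $t2 = 31.

31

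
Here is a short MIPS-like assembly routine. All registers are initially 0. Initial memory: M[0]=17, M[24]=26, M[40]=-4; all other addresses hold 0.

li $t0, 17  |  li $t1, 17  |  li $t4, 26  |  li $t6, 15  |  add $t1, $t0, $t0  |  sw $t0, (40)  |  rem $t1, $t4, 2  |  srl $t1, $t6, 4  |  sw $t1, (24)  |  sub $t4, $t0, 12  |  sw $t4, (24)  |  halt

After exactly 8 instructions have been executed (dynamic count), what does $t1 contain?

$t0=17
$t1=17
$t4=26
$t6=15
$t1=17+17=34
sw $t0, (40) → M[40]=17
$t1=26%2=0
$t1=15>>4=0
After step 8: $t1 = 0.

0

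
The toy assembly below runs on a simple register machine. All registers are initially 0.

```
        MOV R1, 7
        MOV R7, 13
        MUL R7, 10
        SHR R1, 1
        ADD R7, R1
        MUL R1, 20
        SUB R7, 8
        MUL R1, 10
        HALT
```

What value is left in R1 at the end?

MOV R1, 7 → R1=7
MOV R7, 13 → R7=13
MUL R7, 10 → R7=13*10=130
SHR R1, 1 → R1=7>>1=3
ADD R7, R1 → R7=130+3=133
MUL R1, 20 → R1=3*20=60
SUB R7, 8 → R7=133-8=125
MUL R1, 10 → R1=60*10=600
halt.

600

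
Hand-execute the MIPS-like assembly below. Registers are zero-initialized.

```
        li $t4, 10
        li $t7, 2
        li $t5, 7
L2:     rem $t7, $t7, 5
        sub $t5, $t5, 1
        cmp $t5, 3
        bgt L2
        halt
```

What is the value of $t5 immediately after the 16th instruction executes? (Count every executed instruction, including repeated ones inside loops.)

li $t4, 10 → $t4=10
li $t7, 2 → $t7=2
li $t5, 7 → $t5=7
rem $t7, $t7, 5 → $t7=2%5=2
sub $t5, $t5, 1 → $t5=7-1=6
cmp $t5, 3  (cmp 6,3)
bgt L2: taken
rem $t7, $t7, 5 → $t7=2%5=2
sub $t5, $t5, 1 → $t5=6-1=5
cmp $t5, 3  (cmp 5,3)
bgt L2: taken
rem $t7, $t7, 5 → $t7=2%5=2
sub $t5, $t5, 1 → $t5=5-1=4
cmp $t5, 3  (cmp 4,3)
bgt L2: taken
rem $t7, $t7, 5 → $t7=2%5=2
After step 16: $t5 = 4.

4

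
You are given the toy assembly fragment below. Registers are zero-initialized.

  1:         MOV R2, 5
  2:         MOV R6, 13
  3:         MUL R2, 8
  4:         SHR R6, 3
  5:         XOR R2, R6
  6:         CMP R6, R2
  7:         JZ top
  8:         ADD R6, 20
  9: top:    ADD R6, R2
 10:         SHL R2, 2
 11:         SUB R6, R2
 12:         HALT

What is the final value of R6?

-102

MOV R2, 5 → R2=5
MOV R6, 13 → R6=13
MUL R2, 8 → R2=5*8=40
SHR R6, 3 → R6=13>>3=1
XOR R2, R6 → R2=40^1=41
CMP R6, R2  (cmp 1,41)
JZ top: not taken
ADD R6, 20 → R6=1+20=21
ADD R6, R2 → R6=21+41=62
SHL R2, 2 → R2=41<<2=164
SUB R6, R2 → R6=62-164=-102
halt.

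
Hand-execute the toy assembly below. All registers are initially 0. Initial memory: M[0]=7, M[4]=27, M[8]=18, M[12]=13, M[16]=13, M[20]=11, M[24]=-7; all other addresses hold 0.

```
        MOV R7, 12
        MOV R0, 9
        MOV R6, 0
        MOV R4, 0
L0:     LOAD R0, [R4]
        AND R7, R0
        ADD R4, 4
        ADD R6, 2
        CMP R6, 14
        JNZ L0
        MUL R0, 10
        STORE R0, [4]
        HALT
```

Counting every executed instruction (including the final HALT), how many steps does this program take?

49

MOV R7, 12 → R7=12
MOV R0, 9 → R0=9
MOV R6, 0 → R6=0
MOV R4, 0 → R4=0
LOAD R0, [R4] → R0=M[0]=7
AND R7, R0 → R7=12&7=4
ADD R4, 4 → R4=0+4=4
ADD R6, 2 → R6=0+2=2
CMP R6, 14  (cmp 2,14)
JNZ L0: taken
LOAD R0, [R4] → R0=M[4]=27
AND R7, R0 → R7=4&27=0
ADD R4, 4 → R4=4+4=8
ADD R6, 2 → R6=2+2=4
CMP R6, 14  (cmp 4,14)
JNZ L0: taken
LOAD R0, [R4] → R0=M[8]=18
AND R7, R0 → R7=0&18=0
ADD R4, 4 → R4=8+4=12
ADD R6, 2 → R6=4+2=6
CMP R6, 14  (cmp 6,14)
JNZ L0: taken
LOAD R0, [R4] → R0=M[12]=13
AND R7, R0 → R7=0&13=0
ADD R4, 4 → R4=12+4=16
ADD R6, 2 → R6=6+2=8
CMP R6, 14  (cmp 8,14)
JNZ L0: taken
LOAD R0, [R4] → R0=M[16]=13
AND R7, R0 → R7=0&13=0
ADD R4, 4 → R4=16+4=20
ADD R6, 2 → R6=8+2=10
CMP R6, 14  (cmp 10,14)
JNZ L0: taken
LOAD R0, [R4] → R0=M[20]=11
AND R7, R0 → R7=0&11=0
ADD R4, 4 → R4=20+4=24
ADD R6, 2 → R6=10+2=12
CMP R6, 14  (cmp 12,14)
JNZ L0: taken
LOAD R0, [R4] → R0=M[24]=-7
AND R7, R0 → R7=0&(-7)=0
ADD R4, 4 → R4=24+4=28
ADD R6, 2 → R6=12+2=14
CMP R6, 14  (cmp 14,14)
JNZ L0: not taken
MUL R0, 10 → R0=(-7)*10=-70
STORE R0, [4] → M[4]=-70
halt.
Total executed instructions: 49.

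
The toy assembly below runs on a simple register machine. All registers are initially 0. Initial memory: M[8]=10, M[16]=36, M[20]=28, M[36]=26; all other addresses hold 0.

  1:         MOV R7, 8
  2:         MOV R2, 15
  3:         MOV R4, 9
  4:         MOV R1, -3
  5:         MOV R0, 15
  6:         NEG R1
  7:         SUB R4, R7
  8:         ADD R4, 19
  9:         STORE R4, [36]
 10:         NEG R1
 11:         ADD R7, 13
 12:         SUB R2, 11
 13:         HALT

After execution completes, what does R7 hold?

21

after MOV R7, 8: R7=8
after MOV R2, 15: R2=15
after MOV R4, 9: R4=9
after MOV R1, -3: R1=-3
after MOV R0, 15: R0=15
after NEG R1: R1=-(-3)=3
after SUB R4, R7: R4=9-8=1
after ADD R4, 19: R4=1+19=20
STORE R4, [36] → M[36]=20
after NEG R1: R1=-(3)=-3
after ADD R7, 13: R7=8+13=21
after SUB R2, 11: R2=15-11=4
halt.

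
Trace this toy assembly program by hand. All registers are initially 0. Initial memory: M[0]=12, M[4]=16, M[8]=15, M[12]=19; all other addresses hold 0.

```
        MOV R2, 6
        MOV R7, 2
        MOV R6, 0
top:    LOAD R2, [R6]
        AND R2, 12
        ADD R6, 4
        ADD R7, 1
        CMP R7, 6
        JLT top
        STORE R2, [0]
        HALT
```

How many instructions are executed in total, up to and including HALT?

R2=6
R7=2
R6=0
R2=M[0]=12
R2=12&12=12
R6=0+4=4
R7=2+1=3
CMP R7, 6  (cmp 3,6)
JLT top: taken
R2=M[4]=16
R2=16&12=0
R6=4+4=8
R7=3+1=4
CMP R7, 6  (cmp 4,6)
JLT top: taken
R2=M[8]=15
R2=15&12=12
R6=8+4=12
R7=4+1=5
CMP R7, 6  (cmp 5,6)
JLT top: taken
R2=M[12]=19
R2=19&12=0
R6=12+4=16
R7=5+1=6
CMP R7, 6  (cmp 6,6)
JLT top: not taken
STORE R2, [0] → M[0]=0
halt.
Total executed instructions: 29.

29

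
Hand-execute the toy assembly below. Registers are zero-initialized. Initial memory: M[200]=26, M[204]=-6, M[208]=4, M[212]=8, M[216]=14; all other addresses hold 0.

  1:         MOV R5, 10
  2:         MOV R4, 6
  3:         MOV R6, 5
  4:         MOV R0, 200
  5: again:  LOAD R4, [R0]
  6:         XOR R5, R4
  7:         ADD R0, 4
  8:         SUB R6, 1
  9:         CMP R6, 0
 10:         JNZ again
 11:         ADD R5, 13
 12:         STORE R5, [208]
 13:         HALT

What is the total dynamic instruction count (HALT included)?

MOV R5, 10 → R5=10
MOV R4, 6 → R4=6
MOV R6, 5 → R6=5
MOV R0, 200 → R0=200
LOAD R4, [R0] → R4=M[200]=26
XOR R5, R4 → R5=10^26=16
ADD R0, 4 → R0=200+4=204
SUB R6, 1 → R6=5-1=4
CMP R6, 0  (cmp 4,0)
JNZ again: taken
LOAD R4, [R0] → R4=M[204]=-6
XOR R5, R4 → R5=16^(-6)=-22
ADD R0, 4 → R0=204+4=208
SUB R6, 1 → R6=4-1=3
CMP R6, 0  (cmp 3,0)
JNZ again: taken
LOAD R4, [R0] → R4=M[208]=4
XOR R5, R4 → R5=(-22)^4=-18
ADD R0, 4 → R0=208+4=212
SUB R6, 1 → R6=3-1=2
CMP R6, 0  (cmp 2,0)
JNZ again: taken
LOAD R4, [R0] → R4=M[212]=8
XOR R5, R4 → R5=(-18)^8=-26
ADD R0, 4 → R0=212+4=216
SUB R6, 1 → R6=2-1=1
CMP R6, 0  (cmp 1,0)
JNZ again: taken
LOAD R4, [R0] → R4=M[216]=14
XOR R5, R4 → R5=(-26)^14=-24
ADD R0, 4 → R0=216+4=220
SUB R6, 1 → R6=1-1=0
CMP R6, 0  (cmp 0,0)
JNZ again: not taken
ADD R5, 13 → R5=(-24)+13=-11
STORE R5, [208] → M[208]=-11
halt.
Total executed instructions: 37.

37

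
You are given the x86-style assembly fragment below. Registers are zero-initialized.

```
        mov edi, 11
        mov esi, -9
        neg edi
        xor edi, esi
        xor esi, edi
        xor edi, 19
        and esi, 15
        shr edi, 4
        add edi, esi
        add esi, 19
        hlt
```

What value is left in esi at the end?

mov edi, 11 → edi=11
mov esi, -9 → esi=-9
neg edi → edi=-(11)=-11
xor edi, esi → edi=(-11)^(-9)=2
xor esi, edi → esi=(-9)^2=-11
xor edi, 19 → edi=2^19=17
and esi, 15 → esi=(-11)&15=5
shr edi, 4 → edi=17>>4=1
add edi, esi → edi=1+5=6
add esi, 19 → esi=5+19=24
halt.

24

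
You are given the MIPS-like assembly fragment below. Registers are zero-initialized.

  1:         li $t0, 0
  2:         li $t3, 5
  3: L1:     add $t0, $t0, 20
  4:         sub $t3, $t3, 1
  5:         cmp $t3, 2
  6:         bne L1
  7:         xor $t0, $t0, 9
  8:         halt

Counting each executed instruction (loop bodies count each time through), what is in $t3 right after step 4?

li $t0, 0 → $t0=0
li $t3, 5 → $t3=5
add $t0, $t0, 20 → $t0=0+20=20
sub $t3, $t3, 1 → $t3=5-1=4
After step 4: $t3 = 4.

4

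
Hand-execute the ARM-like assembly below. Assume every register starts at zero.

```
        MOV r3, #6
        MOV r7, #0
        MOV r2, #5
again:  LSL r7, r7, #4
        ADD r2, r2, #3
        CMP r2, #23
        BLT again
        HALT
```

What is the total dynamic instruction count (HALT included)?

28

after MOV r3, #6: r3=6
after MOV r7, #0: r7=0
after MOV r2, #5: r2=5
after LSL r7, r7, #4: r7=0<<4=0
after ADD r2, r2, #3: r2=5+3=8
CMP r2, #23  (cmp 8,23)
BLT again: taken
after LSL r7, r7, #4: r7=0<<4=0
after ADD r2, r2, #3: r2=8+3=11
CMP r2, #23  (cmp 11,23)
BLT again: taken
after LSL r7, r7, #4: r7=0<<4=0
after ADD r2, r2, #3: r2=11+3=14
CMP r2, #23  (cmp 14,23)
BLT again: taken
after LSL r7, r7, #4: r7=0<<4=0
after ADD r2, r2, #3: r2=14+3=17
CMP r2, #23  (cmp 17,23)
BLT again: taken
after LSL r7, r7, #4: r7=0<<4=0
after ADD r2, r2, #3: r2=17+3=20
CMP r2, #23  (cmp 20,23)
BLT again: taken
after LSL r7, r7, #4: r7=0<<4=0
after ADD r2, r2, #3: r2=20+3=23
CMP r2, #23  (cmp 23,23)
BLT again: not taken
halt.
Total executed instructions: 28.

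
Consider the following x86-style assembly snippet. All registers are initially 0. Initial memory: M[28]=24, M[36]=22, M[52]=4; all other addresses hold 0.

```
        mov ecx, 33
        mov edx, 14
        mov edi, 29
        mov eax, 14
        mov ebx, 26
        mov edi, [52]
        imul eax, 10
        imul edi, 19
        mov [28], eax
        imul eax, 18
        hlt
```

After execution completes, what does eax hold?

2520

after mov ecx, 33: ecx=33
after mov edx, 14: edx=14
after mov edi, 29: edi=29
after mov eax, 14: eax=14
after mov ebx, 26: ebx=26
after mov edi, [52]: edi=M[52]=4
after imul eax, 10: eax=14*10=140
after imul edi, 19: edi=4*19=76
mov [28], eax → M[28]=140
after imul eax, 18: eax=140*18=2520
halt.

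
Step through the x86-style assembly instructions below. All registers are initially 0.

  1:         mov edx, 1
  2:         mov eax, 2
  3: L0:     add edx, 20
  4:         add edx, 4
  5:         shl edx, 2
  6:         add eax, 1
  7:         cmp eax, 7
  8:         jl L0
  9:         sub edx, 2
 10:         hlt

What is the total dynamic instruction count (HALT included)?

after mov edx, 1: edx=1
after mov eax, 2: eax=2
after add edx, 20: edx=1+20=21
after add edx, 4: edx=21+4=25
after shl edx, 2: edx=25<<2=100
after add eax, 1: eax=2+1=3
cmp eax, 7  (cmp 3,7)
jl L0: taken
after add edx, 20: edx=100+20=120
after add edx, 4: edx=120+4=124
after shl edx, 2: edx=124<<2=496
after add eax, 1: eax=3+1=4
cmp eax, 7  (cmp 4,7)
jl L0: taken
after add edx, 20: edx=496+20=516
after add edx, 4: edx=516+4=520
after shl edx, 2: edx=520<<2=2080
after add eax, 1: eax=4+1=5
cmp eax, 7  (cmp 5,7)
jl L0: taken
after add edx, 20: edx=2080+20=2100
after add edx, 4: edx=2100+4=2104
after shl edx, 2: edx=2104<<2=8416
after add eax, 1: eax=5+1=6
cmp eax, 7  (cmp 6,7)
jl L0: taken
after add edx, 20: edx=8416+20=8436
after add edx, 4: edx=8436+4=8440
after shl edx, 2: edx=8440<<2=33760
after add eax, 1: eax=6+1=7
cmp eax, 7  (cmp 7,7)
jl L0: not taken
after sub edx, 2: edx=33760-2=33758
halt.
Total executed instructions: 34.

34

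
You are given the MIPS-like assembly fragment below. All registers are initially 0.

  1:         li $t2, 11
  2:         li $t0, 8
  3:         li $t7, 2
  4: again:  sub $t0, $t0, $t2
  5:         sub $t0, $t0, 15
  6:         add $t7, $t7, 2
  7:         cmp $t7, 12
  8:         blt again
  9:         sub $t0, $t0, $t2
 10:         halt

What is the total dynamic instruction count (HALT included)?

after li $t2, 11: $t2=11
after li $t0, 8: $t0=8
after li $t7, 2: $t7=2
after sub $t0, $t0, $t2: $t0=8-11=-3
after sub $t0, $t0, 15: $t0=(-3)-15=-18
after add $t7, $t7, 2: $t7=2+2=4
cmp $t7, 12  (cmp 4,12)
blt again: taken
after sub $t0, $t0, $t2: $t0=(-18)-11=-29
after sub $t0, $t0, 15: $t0=(-29)-15=-44
after add $t7, $t7, 2: $t7=4+2=6
cmp $t7, 12  (cmp 6,12)
blt again: taken
after sub $t0, $t0, $t2: $t0=(-44)-11=-55
after sub $t0, $t0, 15: $t0=(-55)-15=-70
after add $t7, $t7, 2: $t7=6+2=8
cmp $t7, 12  (cmp 8,12)
blt again: taken
after sub $t0, $t0, $t2: $t0=(-70)-11=-81
after sub $t0, $t0, 15: $t0=(-81)-15=-96
after add $t7, $t7, 2: $t7=8+2=10
cmp $t7, 12  (cmp 10,12)
blt again: taken
after sub $t0, $t0, $t2: $t0=(-96)-11=-107
after sub $t0, $t0, 15: $t0=(-107)-15=-122
after add $t7, $t7, 2: $t7=10+2=12
cmp $t7, 12  (cmp 12,12)
blt again: not taken
after sub $t0, $t0, $t2: $t0=(-122)-11=-133
halt.
Total executed instructions: 30.

30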